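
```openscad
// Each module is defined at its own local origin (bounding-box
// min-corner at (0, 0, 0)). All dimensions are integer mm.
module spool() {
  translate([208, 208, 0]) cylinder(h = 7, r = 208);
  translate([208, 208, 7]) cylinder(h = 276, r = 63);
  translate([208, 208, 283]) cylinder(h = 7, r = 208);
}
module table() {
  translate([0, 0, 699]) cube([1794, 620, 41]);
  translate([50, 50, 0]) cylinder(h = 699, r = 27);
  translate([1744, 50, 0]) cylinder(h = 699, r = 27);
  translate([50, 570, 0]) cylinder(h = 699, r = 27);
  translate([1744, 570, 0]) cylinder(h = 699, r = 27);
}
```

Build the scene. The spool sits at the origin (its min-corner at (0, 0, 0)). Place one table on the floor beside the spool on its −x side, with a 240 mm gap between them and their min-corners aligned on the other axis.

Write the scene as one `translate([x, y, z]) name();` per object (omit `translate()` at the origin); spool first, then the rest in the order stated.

spool();
translate([-2034, 0, 0]) table();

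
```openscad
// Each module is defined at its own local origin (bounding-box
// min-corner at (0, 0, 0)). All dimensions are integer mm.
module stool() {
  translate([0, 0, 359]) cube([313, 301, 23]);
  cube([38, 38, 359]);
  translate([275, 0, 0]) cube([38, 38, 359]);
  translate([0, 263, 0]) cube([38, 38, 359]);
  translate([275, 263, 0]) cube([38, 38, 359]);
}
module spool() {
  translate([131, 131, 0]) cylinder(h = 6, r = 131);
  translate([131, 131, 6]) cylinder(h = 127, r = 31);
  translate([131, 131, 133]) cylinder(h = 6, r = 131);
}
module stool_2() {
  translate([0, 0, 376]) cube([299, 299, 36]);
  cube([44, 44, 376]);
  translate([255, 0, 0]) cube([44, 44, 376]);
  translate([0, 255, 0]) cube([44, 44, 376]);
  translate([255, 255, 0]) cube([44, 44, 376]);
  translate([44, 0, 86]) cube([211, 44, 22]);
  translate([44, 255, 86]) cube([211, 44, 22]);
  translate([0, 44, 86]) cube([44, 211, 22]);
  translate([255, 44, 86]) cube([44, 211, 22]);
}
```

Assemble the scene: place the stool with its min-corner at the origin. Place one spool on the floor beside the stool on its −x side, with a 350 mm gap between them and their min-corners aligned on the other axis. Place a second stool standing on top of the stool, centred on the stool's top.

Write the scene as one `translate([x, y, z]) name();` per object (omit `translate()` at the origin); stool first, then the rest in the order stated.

stool();
translate([-612, 0, 0]) spool();
translate([7, 1, 382]) stool_2();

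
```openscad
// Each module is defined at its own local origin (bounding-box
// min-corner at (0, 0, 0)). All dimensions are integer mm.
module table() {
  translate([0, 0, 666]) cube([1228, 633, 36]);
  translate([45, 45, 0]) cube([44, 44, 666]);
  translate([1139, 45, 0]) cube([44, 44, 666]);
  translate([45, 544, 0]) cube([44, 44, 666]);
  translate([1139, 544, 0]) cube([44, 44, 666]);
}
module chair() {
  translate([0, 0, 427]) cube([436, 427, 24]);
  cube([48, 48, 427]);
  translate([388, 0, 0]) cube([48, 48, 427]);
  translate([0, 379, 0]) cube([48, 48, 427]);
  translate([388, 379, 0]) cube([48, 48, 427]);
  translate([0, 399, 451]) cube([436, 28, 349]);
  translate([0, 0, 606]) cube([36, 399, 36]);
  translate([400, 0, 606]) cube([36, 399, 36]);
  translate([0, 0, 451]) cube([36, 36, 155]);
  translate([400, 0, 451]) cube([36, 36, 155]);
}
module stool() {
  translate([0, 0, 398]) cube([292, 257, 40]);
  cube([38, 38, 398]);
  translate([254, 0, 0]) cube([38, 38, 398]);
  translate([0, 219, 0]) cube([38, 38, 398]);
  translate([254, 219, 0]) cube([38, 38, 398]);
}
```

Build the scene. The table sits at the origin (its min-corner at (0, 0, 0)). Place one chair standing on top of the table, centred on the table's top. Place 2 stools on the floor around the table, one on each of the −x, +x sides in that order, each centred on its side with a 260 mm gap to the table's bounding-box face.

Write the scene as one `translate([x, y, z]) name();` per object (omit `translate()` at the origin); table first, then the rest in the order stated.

table();
translate([396, 103, 702]) chair();
translate([-552, 188, 0]) stool();
translate([1488, 188, 0]) stool();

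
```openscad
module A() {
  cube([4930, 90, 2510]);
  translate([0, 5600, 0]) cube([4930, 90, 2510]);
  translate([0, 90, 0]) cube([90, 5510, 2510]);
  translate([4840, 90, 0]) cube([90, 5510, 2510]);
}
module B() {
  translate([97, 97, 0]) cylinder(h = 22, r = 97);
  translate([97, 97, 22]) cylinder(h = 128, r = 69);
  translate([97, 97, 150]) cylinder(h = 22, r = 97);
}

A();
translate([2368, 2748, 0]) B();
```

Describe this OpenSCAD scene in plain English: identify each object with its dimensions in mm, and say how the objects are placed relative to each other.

A is the wall frame of a small rectangular building: four walls, each 2510 mm tall and 90 mm thick, enclosing a footprint 4930 mm (x) by 5690 mm (y) outside-to-outside, with no floor or roof. The front and back walls (the −y and +y sides) span the full width; the two side walls fit between them.

B is a spool: two coaxial disc flanges of radius 97 mm and thickness 22 mm, joined by a core cylinder of radius 69 mm and height 128 mm. The lower flange rests on z = 0 and the three cylinders share a vertical axis.

The spool sits inside the house frame, centred.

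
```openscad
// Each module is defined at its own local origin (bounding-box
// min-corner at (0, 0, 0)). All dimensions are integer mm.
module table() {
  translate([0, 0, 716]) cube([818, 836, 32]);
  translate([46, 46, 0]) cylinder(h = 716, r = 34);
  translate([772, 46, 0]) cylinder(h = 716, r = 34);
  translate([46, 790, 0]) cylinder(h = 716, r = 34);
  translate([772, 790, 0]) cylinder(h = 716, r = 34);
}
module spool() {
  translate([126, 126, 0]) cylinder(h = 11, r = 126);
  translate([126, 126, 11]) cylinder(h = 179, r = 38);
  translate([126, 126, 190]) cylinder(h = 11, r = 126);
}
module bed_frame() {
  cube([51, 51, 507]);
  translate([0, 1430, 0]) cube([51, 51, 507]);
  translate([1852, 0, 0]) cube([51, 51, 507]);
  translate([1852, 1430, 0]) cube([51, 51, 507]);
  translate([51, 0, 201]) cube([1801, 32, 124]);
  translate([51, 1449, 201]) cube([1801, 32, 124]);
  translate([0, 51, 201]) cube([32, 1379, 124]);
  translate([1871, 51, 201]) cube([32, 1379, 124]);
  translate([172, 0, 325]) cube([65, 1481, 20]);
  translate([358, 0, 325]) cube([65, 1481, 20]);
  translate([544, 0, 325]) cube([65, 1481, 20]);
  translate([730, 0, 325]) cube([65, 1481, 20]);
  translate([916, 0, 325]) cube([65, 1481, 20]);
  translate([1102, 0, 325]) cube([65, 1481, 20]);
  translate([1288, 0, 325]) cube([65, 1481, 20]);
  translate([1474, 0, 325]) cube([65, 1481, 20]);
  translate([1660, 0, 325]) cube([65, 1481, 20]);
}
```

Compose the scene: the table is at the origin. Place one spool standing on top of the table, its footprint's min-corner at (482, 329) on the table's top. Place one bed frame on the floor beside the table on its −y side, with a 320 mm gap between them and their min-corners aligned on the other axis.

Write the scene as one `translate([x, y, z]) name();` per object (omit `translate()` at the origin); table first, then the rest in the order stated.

table();
translate([482, 329, 748]) spool();
translate([0, -1801, 0]) bed_frame();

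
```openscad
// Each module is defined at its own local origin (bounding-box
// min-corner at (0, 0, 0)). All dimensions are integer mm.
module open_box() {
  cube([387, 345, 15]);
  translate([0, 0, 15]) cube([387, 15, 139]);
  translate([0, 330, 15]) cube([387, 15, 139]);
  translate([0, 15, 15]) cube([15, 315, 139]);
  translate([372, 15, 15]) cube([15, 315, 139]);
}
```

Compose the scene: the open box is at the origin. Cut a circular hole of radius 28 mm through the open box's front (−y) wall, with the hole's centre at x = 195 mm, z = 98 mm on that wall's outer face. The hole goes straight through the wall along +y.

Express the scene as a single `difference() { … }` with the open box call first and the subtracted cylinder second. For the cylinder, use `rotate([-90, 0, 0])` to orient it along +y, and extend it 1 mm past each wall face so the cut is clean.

difference() {
  open_box();
  translate([195, -1, 98]) rotate([-90, 0, 0]) cylinder(h = 17, r = 28);
}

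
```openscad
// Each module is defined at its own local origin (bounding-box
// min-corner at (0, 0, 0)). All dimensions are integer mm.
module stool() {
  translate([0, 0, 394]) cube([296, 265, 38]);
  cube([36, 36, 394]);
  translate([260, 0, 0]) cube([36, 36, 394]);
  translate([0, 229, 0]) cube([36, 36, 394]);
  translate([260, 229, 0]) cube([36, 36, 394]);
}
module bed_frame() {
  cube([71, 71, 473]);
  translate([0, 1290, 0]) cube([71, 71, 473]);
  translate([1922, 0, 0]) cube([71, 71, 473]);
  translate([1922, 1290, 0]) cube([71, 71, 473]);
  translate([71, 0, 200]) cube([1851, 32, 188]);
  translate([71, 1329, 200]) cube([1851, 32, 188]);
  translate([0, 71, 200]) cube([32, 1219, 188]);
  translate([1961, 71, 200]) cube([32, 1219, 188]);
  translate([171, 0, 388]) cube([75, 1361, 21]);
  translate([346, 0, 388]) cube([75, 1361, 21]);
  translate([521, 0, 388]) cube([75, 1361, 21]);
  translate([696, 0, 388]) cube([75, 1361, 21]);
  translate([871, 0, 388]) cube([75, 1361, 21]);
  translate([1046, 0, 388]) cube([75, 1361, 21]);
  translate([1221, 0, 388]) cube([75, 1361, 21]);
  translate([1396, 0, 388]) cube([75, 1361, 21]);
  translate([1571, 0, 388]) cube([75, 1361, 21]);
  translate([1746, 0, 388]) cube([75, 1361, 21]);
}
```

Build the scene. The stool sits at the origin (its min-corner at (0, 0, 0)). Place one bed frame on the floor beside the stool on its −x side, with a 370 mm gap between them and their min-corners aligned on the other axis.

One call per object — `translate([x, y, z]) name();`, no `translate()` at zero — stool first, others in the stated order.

stool();
translate([-2363, 0, 0]) bed_frame();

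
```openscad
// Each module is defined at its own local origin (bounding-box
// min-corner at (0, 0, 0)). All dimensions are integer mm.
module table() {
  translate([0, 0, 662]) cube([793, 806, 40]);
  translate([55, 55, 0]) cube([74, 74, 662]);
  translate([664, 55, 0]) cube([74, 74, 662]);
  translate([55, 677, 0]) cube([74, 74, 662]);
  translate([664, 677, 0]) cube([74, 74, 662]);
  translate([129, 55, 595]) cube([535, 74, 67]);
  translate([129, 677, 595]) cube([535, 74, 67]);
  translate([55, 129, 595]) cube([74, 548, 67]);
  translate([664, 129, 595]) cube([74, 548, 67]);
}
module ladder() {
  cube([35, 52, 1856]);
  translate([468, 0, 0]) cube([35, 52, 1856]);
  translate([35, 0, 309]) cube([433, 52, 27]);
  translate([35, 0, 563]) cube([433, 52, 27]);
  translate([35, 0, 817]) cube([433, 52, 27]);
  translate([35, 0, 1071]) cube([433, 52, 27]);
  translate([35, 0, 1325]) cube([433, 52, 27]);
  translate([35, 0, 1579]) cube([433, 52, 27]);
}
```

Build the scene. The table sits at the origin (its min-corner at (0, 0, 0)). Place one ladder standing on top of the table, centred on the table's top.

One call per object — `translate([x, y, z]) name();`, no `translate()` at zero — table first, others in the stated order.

table();
translate([145, 377, 702]) ladder();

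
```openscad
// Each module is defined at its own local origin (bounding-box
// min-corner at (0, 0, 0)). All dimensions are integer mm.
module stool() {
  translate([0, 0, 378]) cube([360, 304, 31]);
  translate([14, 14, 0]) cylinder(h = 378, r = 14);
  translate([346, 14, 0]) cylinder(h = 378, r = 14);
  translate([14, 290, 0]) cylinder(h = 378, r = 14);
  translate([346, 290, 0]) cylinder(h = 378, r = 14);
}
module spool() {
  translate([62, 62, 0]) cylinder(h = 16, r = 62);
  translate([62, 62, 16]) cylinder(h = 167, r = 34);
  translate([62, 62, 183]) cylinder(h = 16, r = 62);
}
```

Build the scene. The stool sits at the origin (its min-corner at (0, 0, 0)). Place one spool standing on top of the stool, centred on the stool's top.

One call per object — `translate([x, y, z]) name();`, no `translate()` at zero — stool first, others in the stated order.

stool();
translate([118, 90, 409]) spool();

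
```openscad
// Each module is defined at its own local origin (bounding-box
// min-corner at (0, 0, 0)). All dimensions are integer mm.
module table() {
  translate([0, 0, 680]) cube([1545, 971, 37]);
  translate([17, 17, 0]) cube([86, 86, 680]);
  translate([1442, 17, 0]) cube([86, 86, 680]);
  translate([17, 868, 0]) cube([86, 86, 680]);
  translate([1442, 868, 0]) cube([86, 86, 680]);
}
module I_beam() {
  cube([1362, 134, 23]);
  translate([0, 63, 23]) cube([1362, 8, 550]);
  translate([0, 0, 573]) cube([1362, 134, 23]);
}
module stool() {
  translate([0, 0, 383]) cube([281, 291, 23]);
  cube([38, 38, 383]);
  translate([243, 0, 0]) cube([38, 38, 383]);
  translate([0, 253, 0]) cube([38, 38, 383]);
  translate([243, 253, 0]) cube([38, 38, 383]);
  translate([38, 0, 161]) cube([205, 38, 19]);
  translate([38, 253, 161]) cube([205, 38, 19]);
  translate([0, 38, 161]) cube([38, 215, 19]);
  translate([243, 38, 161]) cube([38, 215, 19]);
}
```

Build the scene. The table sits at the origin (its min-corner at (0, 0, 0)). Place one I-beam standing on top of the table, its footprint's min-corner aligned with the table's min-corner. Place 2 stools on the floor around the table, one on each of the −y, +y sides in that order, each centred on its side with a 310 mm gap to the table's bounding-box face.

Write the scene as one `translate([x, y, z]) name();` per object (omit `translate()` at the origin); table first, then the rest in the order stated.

table();
translate([0, 0, 717]) I_beam();
translate([632, -601, 0]) stool();
translate([632, 1281, 0]) stool();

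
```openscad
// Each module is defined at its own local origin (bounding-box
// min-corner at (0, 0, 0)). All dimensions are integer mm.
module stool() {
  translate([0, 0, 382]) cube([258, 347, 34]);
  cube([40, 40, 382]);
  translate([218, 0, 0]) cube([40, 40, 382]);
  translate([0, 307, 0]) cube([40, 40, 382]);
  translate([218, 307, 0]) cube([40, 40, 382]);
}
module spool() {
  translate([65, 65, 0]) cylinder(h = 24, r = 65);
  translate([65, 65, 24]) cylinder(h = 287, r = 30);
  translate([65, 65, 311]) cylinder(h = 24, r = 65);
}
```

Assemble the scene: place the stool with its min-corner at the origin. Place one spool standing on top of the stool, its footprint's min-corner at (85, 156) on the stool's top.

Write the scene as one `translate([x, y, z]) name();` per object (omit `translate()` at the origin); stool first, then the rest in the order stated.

stool();
translate([85, 156, 416]) spool();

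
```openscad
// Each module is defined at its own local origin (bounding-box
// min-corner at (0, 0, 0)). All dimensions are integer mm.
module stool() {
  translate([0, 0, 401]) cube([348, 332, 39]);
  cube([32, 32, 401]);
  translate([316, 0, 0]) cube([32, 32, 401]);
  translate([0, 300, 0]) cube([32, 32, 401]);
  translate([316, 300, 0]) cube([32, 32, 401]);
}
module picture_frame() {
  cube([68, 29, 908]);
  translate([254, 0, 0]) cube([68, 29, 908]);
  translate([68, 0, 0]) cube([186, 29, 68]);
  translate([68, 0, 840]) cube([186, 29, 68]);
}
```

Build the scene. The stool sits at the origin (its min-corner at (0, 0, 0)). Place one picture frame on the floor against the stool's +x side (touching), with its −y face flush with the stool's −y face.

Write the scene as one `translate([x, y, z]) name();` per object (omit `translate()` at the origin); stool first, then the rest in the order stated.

stool();
translate([348, 0, 0]) picture_frame();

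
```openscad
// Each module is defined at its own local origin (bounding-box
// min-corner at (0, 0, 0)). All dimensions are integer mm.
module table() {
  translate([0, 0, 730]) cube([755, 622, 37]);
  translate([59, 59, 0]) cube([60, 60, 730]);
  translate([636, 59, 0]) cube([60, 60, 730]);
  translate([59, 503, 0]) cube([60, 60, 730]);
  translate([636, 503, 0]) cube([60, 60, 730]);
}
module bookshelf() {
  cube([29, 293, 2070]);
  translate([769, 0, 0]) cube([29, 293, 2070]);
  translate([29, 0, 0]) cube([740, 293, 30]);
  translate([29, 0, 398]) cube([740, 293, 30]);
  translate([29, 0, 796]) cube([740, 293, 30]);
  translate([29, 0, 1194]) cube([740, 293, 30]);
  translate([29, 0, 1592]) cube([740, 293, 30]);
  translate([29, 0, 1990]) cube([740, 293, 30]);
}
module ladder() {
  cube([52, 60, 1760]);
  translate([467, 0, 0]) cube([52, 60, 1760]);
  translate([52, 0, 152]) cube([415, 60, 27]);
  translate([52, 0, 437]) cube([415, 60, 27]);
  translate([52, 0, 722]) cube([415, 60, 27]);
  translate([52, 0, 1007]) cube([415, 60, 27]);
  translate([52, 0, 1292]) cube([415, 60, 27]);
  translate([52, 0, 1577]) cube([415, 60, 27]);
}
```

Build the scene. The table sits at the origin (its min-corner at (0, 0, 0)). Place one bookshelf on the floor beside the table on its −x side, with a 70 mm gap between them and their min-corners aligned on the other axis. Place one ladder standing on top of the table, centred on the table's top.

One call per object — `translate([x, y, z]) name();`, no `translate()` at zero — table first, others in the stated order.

table();
translate([-868, 0, 0]) bookshelf();
translate([118, 281, 767]) ladder();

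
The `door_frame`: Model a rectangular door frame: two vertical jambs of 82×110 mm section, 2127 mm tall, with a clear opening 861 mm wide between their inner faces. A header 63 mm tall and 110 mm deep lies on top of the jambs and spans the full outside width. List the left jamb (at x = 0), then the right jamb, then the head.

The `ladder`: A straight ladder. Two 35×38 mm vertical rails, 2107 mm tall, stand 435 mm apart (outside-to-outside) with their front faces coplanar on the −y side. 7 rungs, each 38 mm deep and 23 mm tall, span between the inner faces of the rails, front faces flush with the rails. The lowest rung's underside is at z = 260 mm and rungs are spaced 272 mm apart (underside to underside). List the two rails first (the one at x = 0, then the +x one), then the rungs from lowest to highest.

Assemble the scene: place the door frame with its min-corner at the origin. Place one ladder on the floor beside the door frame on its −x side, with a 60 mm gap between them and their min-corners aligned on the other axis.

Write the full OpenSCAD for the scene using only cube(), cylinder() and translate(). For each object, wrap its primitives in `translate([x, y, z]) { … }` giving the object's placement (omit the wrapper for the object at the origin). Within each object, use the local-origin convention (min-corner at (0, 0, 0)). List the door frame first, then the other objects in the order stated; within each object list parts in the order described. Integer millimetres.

cube([82, 110, 2127]);
translate([943, 0, 0]) cube([82, 110, 2127]);
translate([0, 0, 2127]) cube([1025, 110, 63]);
translate([-495, 0, 0]) {
  cube([35, 38, 2107]);
  translate([400, 0, 0]) cube([35, 38, 2107]);
  translate([35, 0, 260]) cube([365, 38, 23]);
  translate([35, 0, 532]) cube([365, 38, 23]);
  translate([35, 0, 804]) cube([365, 38, 23]);
  translate([35, 0, 1076]) cube([365, 38, 23]);
  translate([35, 0, 1348]) cube([365, 38, 23]);
  translate([35, 0, 1620]) cube([365, 38, 23]);
  translate([35, 0, 1892]) cube([365, 38, 23]);
}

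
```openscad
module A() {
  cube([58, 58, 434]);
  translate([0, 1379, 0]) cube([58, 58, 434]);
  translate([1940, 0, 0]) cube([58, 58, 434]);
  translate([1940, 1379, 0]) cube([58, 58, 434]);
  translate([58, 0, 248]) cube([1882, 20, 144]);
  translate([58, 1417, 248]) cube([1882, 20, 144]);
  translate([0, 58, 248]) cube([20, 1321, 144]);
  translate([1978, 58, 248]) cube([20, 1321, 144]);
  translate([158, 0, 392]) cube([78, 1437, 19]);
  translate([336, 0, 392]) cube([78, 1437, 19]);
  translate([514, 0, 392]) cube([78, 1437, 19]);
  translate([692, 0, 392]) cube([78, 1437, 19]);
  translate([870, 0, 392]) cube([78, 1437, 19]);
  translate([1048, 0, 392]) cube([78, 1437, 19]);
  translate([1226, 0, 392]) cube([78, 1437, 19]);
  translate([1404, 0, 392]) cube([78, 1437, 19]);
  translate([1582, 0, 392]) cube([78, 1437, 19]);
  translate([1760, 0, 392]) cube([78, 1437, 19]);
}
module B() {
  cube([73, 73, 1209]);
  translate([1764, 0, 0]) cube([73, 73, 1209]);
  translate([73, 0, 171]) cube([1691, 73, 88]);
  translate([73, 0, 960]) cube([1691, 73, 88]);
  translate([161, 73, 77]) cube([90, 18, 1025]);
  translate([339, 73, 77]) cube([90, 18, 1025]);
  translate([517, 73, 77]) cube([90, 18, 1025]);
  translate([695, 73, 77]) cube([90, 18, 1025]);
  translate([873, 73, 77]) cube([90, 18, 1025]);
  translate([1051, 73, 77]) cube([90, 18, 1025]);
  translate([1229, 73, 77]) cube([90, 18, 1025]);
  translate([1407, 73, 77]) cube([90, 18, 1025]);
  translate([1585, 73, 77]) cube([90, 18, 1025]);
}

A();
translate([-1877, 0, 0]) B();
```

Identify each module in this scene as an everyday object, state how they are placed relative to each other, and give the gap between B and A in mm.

A is a bed frame. B is a fence section. The fence section is on the floor beside the bed frame on its −x side. The gap between the fence section and the bed frame is 40 mm.

The fence section's nearest face is 40 mm from the bed frame's −x face.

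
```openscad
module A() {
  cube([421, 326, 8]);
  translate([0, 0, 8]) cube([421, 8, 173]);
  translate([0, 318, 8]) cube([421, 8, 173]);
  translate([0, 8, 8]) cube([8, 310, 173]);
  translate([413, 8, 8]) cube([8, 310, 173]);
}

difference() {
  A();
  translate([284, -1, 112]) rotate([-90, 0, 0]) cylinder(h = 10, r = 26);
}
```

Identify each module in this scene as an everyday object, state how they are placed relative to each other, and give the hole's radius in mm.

The subtracted cylinder has r = 26 mm.

A is an open box. The open box has a circular hole through its front wall. The hole's radius is 26 mm.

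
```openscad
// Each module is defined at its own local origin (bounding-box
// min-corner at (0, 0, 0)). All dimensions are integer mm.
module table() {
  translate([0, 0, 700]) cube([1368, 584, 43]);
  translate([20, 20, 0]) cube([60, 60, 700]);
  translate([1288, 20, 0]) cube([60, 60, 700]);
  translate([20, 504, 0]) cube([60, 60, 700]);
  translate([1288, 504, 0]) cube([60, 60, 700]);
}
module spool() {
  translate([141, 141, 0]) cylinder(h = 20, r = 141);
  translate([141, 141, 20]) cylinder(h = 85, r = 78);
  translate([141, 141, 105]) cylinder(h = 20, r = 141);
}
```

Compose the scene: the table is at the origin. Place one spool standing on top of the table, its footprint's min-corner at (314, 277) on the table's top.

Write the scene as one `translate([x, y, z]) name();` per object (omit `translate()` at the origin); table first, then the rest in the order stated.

table();
translate([314, 277, 743]) spool();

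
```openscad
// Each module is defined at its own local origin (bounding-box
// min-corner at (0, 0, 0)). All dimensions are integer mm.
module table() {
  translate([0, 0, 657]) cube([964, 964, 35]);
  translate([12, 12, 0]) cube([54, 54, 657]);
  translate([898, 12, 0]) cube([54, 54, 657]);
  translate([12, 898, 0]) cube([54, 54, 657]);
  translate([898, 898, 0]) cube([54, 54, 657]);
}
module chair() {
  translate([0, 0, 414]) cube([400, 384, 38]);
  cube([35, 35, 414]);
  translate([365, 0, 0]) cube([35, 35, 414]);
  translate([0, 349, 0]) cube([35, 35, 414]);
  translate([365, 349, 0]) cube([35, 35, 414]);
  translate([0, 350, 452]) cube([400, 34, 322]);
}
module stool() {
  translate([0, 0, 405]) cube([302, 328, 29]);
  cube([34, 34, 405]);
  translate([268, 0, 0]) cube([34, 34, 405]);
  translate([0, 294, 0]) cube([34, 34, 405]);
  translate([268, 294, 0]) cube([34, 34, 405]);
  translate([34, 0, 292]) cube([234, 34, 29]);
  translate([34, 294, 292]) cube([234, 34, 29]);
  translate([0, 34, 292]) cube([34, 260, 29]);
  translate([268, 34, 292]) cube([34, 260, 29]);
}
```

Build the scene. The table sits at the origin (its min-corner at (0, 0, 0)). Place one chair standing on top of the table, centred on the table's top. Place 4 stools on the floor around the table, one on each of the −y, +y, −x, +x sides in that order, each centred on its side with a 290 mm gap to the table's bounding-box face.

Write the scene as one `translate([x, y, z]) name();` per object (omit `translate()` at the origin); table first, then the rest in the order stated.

table();
translate([282, 290, 692]) chair();
translate([331, -618, 0]) stool();
translate([331, 1254, 0]) stool();
translate([-592, 318, 0]) stool();
translate([1254, 318, 0]) stool();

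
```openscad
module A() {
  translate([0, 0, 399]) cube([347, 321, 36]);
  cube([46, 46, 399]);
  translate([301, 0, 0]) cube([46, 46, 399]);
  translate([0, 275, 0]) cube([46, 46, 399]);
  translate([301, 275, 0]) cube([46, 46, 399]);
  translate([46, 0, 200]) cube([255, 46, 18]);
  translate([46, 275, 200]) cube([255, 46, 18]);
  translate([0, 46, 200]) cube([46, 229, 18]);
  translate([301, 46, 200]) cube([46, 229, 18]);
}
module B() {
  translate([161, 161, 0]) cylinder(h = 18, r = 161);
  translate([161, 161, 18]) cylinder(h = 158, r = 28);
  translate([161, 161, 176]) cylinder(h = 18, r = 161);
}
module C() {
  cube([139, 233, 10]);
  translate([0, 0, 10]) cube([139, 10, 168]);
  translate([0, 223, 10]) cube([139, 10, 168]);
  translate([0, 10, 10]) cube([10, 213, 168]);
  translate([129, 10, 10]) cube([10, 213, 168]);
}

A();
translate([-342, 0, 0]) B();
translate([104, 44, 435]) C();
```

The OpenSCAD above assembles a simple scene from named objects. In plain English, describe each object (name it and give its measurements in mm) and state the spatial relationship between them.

A is a four-legged stool. The seat is a 347×321×36 mm slab whose top surface is at z = 435 mm; four square legs, each 46×46 mm in cross-section, run from the floor (z = 0) to the underside of the seat, each flush with a corner of the seat. Four stretchers, 46 mm wide and 18 mm tall, connect adjacent legs with their undersides at z = 200 mm, each running between the inner faces of the legs it joins and aligned with the legs' outer faces on the other axis.

B is a spool: two coaxial disc flanges of radius 161 mm and thickness 18 mm, joined by a core cylinder of radius 28 mm and height 158 mm. The lower flange rests on z = 0 and the three cylinders share a vertical axis.

C is an open storage box with external size 139×233×178 mm and wall thickness 10 mm (the base is also 10 mm thick). The base covers the whole footprint; the four walls stand on the base, with the y-facing walls full-width and the x-facing walls fitting between their inner faces.

The spool is on the floor beside the stool on its −x side. The open box is on top of the stool, centred.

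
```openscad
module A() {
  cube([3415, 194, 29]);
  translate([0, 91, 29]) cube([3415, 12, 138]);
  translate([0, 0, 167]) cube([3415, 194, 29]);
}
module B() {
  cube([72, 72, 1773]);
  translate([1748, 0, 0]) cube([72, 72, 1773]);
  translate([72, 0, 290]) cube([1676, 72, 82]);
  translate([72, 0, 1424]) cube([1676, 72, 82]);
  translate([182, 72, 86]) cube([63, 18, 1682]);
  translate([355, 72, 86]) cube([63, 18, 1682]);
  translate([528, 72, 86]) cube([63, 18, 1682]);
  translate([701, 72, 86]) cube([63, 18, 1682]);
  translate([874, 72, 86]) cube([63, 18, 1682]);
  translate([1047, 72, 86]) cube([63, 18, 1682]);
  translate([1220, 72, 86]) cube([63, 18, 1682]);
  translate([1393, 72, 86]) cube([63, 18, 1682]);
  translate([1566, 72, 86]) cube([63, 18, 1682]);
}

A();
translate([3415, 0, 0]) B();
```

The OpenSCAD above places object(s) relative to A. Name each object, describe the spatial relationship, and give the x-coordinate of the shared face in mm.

A is an I-beam. B is a fence section. The fence section is against the I-beam's +x side, with their −y faces flush. The x-coordinate of the shared face is 3415 mm.

The I-beam's +x face and the fence section's −x face are both at x = 3415 mm.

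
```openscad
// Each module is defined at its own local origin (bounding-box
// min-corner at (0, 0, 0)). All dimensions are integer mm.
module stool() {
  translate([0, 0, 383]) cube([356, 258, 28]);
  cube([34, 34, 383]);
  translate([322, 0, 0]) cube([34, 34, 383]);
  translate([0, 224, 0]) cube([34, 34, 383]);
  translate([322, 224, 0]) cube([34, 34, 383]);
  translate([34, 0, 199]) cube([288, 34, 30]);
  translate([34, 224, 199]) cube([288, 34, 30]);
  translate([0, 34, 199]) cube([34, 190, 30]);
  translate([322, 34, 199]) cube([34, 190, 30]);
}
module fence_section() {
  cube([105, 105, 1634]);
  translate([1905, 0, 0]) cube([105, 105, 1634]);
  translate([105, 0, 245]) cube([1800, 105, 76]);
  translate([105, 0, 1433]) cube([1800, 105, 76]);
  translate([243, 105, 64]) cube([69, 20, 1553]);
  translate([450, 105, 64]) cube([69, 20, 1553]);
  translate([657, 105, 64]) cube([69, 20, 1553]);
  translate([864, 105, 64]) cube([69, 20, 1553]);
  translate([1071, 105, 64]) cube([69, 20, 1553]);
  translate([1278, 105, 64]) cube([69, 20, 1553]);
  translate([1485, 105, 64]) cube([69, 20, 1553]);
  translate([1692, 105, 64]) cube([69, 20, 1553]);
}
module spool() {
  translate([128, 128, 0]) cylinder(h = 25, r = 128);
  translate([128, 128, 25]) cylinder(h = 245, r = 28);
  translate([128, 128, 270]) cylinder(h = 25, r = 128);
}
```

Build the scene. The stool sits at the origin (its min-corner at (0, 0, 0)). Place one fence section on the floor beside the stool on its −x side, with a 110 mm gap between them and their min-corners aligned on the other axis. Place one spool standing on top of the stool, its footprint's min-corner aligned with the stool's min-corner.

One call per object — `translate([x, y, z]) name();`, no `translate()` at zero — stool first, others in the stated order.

stool();
translate([-2120, 0, 0]) fence_section();
translate([0, 0, 411]) spool();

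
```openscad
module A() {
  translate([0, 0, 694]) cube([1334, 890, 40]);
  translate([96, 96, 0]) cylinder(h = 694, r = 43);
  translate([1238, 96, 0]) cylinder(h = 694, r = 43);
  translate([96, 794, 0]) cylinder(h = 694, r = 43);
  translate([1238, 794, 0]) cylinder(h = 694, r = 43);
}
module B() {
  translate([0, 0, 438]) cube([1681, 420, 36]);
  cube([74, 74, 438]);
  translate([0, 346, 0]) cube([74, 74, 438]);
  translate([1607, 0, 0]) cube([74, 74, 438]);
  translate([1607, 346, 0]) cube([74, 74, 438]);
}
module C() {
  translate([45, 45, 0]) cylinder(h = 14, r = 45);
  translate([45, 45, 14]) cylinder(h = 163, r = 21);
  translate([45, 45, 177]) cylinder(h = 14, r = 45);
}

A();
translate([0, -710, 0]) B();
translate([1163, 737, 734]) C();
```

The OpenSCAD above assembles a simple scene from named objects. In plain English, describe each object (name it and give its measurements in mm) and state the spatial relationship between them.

A is a table: top 1334 mm (x) × 890 mm (y), 40 mm thick, upper face at z = 734 mm, on four round legs of 86 mm diameter, each leg's bounding box inset 53 mm from the nearest pair of top edges, running from z = 0 to the bottom of the top.

B is a long wooden bench with a 1681 mm (x) × 420 mm (y) seat, 36 mm thick, its top surface 474 mm above the floor. Four 74 mm square legs at the seat corners, flush with the edges, run from z = 0 to the seat underside.

C is a spool: two coaxial disc flanges of radius 45 mm and thickness 14 mm, joined by a core cylinder of radius 21 mm and height 163 mm. The lower flange rests on z = 0 and the three cylinders share a vertical axis.

The bench is on the floor beside the table on its −y side. The spool is on top of the table.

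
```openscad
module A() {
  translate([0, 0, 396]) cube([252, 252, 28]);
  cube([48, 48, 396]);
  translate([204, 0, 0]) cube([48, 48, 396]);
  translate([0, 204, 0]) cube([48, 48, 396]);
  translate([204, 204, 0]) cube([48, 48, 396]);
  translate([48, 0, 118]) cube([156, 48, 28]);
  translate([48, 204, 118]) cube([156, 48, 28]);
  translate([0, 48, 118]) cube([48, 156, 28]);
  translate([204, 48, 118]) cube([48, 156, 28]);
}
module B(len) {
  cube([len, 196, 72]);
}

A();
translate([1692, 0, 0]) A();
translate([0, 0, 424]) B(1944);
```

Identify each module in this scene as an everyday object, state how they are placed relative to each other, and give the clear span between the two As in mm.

A is a stool. B is a beam. A beam spans the tops of two stools. The clear span between the two stools is 1440 mm.

Second stool starts at x = 1692; first ends at x = 252; clear span = 1692 − 252 = 1440 mm.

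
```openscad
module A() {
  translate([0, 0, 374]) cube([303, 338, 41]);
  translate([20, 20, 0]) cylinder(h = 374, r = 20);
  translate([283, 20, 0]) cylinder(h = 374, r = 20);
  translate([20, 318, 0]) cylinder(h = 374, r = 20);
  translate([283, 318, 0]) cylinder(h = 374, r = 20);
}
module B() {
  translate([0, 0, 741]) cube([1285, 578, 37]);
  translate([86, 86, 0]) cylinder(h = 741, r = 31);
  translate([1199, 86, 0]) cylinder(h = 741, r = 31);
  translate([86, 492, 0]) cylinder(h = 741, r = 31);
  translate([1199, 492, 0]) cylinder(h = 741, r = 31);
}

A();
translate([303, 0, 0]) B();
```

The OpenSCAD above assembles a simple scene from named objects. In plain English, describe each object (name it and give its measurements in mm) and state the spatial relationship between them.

A is a four-legged stool. The seat is 303×338 mm, 41 mm thick, top at z = 415 mm. It stands on four round legs, each 40 mm in diameter, from z = 0 to the seat underside, each leg's axis is inset half a diameter from the nearest pair of seat edges (so the leg's bounding box is flush with the corner).

B is a table with a 1285×578 mm rectangular top, 37 mm thick, top surface at z = 778 mm, supported by four round legs of 62 mm diameter, each leg's bounding box inset 55 mm from the nearest pair of top edges, running from the floor.

The table is against the stool's +x side, with their −y faces flush.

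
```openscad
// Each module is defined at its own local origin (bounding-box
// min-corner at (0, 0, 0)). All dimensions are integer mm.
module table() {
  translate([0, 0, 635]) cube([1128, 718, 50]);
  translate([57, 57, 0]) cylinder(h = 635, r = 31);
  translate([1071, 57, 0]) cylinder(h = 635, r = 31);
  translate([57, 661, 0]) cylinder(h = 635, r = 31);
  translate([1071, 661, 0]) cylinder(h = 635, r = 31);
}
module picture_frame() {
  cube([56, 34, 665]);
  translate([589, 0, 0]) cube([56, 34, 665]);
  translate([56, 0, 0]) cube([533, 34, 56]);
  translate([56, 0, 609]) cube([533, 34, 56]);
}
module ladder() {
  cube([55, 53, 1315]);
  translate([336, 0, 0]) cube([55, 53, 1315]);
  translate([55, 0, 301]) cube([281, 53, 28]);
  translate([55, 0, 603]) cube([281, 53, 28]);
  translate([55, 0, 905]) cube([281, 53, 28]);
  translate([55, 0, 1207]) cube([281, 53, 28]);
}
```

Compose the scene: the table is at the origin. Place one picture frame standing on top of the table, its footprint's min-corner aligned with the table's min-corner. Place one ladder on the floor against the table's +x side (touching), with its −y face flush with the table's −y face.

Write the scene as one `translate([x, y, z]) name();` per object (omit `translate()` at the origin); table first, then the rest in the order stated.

table();
translate([0, 0, 685]) picture_frame();
translate([1128, 0, 0]) ladder();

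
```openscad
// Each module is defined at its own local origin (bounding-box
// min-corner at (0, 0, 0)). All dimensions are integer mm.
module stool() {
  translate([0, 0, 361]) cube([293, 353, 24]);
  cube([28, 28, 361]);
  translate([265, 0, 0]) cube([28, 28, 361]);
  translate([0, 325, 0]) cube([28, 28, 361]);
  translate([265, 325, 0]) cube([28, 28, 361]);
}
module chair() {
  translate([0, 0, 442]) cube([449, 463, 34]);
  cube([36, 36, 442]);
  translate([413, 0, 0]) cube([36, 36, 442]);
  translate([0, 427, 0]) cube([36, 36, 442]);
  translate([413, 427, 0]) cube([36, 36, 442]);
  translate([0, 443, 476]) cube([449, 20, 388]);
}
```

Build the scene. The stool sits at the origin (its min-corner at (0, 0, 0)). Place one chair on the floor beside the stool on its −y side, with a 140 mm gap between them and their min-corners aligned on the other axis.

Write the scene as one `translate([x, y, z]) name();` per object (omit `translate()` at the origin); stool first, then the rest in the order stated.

stool();
translate([0, -603, 0]) chair();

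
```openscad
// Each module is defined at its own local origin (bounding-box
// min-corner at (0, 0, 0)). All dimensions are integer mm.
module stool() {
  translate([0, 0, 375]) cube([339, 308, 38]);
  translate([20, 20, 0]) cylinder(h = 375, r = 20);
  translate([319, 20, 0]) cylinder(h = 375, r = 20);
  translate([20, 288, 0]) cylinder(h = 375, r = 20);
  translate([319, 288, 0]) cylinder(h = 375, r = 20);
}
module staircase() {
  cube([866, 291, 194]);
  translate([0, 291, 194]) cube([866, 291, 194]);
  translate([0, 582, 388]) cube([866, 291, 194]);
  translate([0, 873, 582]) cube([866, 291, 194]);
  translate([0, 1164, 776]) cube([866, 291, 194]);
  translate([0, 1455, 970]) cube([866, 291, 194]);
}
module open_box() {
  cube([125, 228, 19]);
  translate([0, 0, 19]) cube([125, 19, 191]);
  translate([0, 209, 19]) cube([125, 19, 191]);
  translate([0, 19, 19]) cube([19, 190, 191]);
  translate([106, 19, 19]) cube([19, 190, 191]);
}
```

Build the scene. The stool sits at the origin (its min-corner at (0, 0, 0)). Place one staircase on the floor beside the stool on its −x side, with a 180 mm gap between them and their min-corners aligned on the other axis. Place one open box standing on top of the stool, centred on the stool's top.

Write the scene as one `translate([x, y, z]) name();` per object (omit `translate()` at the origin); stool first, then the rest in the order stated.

stool();
translate([-1046, 0, 0]) staircase();
translate([107, 40, 413]) open_box();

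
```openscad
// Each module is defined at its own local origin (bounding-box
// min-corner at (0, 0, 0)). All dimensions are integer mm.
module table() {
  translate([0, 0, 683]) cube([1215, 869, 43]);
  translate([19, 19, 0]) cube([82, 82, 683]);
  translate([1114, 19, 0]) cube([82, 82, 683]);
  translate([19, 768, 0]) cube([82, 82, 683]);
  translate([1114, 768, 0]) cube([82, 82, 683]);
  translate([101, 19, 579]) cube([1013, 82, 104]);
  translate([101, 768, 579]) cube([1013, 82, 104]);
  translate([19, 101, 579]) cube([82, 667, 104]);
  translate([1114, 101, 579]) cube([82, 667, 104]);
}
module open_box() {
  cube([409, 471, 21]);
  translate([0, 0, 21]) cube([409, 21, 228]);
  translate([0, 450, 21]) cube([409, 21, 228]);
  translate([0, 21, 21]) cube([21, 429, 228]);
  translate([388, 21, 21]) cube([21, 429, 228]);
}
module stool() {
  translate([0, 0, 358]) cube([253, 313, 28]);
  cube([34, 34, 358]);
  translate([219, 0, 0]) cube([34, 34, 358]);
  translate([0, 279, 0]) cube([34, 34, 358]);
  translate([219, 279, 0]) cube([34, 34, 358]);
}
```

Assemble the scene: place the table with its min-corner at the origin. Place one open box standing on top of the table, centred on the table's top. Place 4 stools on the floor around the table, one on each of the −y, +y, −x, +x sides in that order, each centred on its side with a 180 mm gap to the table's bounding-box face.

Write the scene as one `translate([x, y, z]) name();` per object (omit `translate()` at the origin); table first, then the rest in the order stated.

table();
translate([403, 199, 726]) open_box();
translate([481, -493, 0]) stool();
translate([481, 1049, 0]) stool();
translate([-433, 278, 0]) stool();
translate([1395, 278, 0]) stool();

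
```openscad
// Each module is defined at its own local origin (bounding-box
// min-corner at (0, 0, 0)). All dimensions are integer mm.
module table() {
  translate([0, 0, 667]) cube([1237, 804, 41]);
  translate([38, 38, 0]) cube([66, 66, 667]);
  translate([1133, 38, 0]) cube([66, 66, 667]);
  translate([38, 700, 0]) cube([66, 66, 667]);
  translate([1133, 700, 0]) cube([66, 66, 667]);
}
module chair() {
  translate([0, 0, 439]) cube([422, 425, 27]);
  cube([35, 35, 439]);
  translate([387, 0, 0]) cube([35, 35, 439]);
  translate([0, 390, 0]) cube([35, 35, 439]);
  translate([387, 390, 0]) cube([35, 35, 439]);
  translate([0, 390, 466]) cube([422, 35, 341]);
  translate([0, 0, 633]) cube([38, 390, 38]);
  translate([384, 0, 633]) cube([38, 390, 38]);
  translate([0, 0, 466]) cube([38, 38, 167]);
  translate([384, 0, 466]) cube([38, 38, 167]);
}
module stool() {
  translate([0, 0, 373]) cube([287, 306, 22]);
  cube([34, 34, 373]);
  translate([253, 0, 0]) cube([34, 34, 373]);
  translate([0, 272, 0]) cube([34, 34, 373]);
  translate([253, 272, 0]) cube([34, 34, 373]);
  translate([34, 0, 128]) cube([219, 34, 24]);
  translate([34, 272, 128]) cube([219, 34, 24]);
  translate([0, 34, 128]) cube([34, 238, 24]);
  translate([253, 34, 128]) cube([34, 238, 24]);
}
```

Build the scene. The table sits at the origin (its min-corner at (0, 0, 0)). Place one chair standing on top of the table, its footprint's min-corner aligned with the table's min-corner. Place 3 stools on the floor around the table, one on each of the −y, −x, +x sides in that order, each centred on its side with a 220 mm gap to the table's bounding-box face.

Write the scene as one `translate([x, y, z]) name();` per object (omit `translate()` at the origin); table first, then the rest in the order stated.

table();
translate([0, 0, 708]) chair();
translate([475, -526, 0]) stool();
translate([-507, 249, 0]) stool();
translate([1457, 249, 0]) stool();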